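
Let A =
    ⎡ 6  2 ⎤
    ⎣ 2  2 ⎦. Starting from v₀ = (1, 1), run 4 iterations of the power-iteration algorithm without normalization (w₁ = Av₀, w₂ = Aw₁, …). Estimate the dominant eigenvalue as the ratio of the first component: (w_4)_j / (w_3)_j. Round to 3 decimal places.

6.833

w1 = Av₀ = (6·1 + 2·1; 2·1 + 2·1) = (8, 4)
w2 = Aw1 = (6·8 + 2·4; 2·8 + 2·4) = (56, 24)
w3 = Aw2 = (384, 160)
w4 = Aw3 = (2624, 1088)
Ratio at component: 2624 / 384 = 6.833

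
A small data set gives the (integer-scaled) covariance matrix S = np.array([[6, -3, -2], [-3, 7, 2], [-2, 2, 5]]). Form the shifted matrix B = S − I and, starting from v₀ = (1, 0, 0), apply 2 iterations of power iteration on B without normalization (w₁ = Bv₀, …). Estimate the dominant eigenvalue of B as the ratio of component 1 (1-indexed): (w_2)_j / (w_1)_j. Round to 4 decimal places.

μ ≈ 7.6000

B = S − I has rows (5, -3, -2); (-3, 6, 2); (-2, 2, 4)
w1 = Bv₀ = (5·1 + (-3)·0 + (-2)·0; (-3)·1 + 6·0 + 2·0; (-2)·1 + 2·0 + 4·0) = (5, -3, -2)
w2 = Bw1 = (5·5 + (-3)·(-3) + (-2)·(-2); (-3)·5 + 6·(-3) + 2·(-2); (-2)·5 + 2·(-3) + 4·(-2)) = (38, -37, -24)
Ratio: 38/5 = 7.6000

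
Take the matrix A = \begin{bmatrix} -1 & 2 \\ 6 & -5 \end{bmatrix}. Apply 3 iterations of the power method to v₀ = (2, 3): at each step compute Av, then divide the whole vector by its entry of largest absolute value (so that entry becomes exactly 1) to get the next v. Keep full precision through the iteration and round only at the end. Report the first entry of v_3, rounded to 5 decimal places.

-0.34510

Av0 = (4.000000, -3.000000); divide by 4.000000 → v1 = (1.000000, -0.750000)
Av1 = (-2.500000, 9.750000); divide by 9.750000 → v2 = (-0.256410, 1.000000)
Av2 = (2.256410, -6.538462); divide by -6.538462 → v3 = (-0.345098, 1.000000)
Requested entry of v3: 88/-255 = -0.34510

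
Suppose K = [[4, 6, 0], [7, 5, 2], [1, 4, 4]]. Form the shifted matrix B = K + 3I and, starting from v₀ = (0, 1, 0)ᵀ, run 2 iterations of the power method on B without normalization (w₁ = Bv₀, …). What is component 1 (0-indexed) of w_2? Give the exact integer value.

B = K + 3I has rows (7, 6, 0); (7, 8, 2); (1, 4, 7)
w1 = Bv₀ = (7·0 + 6·1 + 0·0; 7·0 + 8·1 + 2·0; 1·0 + 4·1 + 7·0) = (6, 8, 4)
w2 = Bw1 = (7·6 + 6·8 + 0·4; 7·6 + 8·8 + 2·4; 1·6 + 4·8 + 7·4) = (90, 114, 66)
Requested component of w2: 114

114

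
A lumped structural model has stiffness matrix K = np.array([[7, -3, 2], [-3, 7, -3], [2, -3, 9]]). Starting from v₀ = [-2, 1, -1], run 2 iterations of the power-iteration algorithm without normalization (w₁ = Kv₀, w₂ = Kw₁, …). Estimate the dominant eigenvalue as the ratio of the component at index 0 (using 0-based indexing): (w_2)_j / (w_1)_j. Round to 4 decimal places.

11.2105

w1 = Kv₀ = (7·(-2) + (-3)·1 + 2·(-1); (-3)·(-2) + 7·1 + (-3)·(-1); 2·(-2) + (-3)·1 + 9·(-1)) = (-19, 16, -16)
w2 = Kw1 = (7·(-19) + (-3)·16 + 2·(-16); (-3)·(-19) + 7·16 + (-3)·(-16); 2·(-19) + (-3)·16 + 9·(-16)) = (-213, 217, -230)
Ratio at component: -213 / -19 = 11.2105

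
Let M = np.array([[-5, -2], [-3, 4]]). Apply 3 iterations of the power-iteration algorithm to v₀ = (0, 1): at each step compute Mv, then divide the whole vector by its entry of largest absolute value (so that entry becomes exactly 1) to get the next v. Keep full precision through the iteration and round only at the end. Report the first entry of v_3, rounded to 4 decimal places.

-0.6585

Mv0 = (-2.00000, 4.00000); divide by 4.00000 → v1 = (-0.50000, 1.00000)
Mv1 = (0.50000, 5.50000); divide by 5.50000 → v2 = (0.09091, 1.00000)
Mv2 = (-2.45455, 3.72727); divide by 3.72727 → v3 = (-0.65854, 1.00000)
Requested entry of v3: -54/82 = -0.6585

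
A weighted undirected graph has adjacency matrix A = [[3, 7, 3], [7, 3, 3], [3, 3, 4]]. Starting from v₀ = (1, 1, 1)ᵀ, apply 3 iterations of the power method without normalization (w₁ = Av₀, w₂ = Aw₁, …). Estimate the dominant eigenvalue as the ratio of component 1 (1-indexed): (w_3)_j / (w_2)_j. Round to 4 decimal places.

w1 = Av₀ = (13, 13, 10)
w2 = Aw1 = (160, 160, 118)
w3 = Aw2 = (1954, 1954, 1432)
Ratio at component: 1954 / 160 = 12.2125

λ ≈ 12.2125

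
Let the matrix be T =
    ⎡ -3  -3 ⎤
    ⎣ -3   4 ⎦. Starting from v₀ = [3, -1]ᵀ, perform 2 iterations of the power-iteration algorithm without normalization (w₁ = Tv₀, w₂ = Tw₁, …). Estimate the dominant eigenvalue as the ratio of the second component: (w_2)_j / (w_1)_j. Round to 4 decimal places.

2.6154

w1 = Tv₀ = (-6, -13)
w2 = Tw1 = (57, -34)
Ratio at component: -34 / -13 = 2.6154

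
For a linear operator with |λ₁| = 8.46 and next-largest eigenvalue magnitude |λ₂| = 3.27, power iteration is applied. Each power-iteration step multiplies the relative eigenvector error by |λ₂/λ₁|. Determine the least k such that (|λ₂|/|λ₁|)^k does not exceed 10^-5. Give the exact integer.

13

|λ₂/λ₁| = 3.27/8.46 = 0.38652
Need k ≥ ln(10^-5) / ln(0.38652) = -11.5129 / -0.9506 ≈ 12.112
Smallest integer k satisfying the bound: 13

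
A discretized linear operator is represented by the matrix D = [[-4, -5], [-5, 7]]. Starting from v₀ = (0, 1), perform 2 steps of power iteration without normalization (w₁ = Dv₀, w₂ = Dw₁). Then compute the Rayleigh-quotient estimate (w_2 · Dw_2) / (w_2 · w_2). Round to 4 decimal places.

w1 = Dv₀ = ((-4)·0 + (-5)·1; (-5)·0 + 7·1) = (-5, 7)
w2 = Dw1 = ((-4)·(-5) + (-5)·7; (-5)·(-5) + 7·7) = (-15, 74)
Dw2 = (-310, 593)
w2·Dw2 = (-15)·(-310) + 74·593 = 48532; w2·w2 = (-15)·(-15) + 74·74 = 5701
λ ≈ 48532/5701 = 8.5129

8.5129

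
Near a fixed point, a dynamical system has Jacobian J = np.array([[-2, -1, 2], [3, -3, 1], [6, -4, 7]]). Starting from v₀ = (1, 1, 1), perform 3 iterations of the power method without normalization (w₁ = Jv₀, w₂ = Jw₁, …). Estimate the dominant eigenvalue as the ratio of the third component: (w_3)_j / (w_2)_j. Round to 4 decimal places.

8.9245

w1 = Jv₀ = (-1, 1, 9)
w2 = Jw1 = (19, 3, 53)
w3 = Jw2 = (65, 101, 473)
Ratio at component: 473 / 53 = 8.9245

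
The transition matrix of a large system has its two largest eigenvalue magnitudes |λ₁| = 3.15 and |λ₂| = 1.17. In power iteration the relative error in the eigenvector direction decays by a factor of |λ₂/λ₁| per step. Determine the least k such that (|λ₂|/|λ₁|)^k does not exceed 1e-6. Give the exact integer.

|λ₂/λ₁| = 1.17/3.15 = 0.37143
Need k ≥ ln(1e-6) / ln(0.37143) = -13.8155 / -0.9904 ≈ 13.949
Smallest integer k satisfying the bound: 14

14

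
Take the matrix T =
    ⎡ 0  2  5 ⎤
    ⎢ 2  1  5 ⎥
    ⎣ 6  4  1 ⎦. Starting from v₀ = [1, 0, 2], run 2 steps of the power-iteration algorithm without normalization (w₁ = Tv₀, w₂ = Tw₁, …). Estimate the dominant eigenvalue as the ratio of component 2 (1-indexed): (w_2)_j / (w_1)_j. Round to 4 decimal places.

6.0000

w1 = Tv₀ = (10, 12, 8)
w2 = Tw1 = (64, 72, 116)
Ratio at component: 72 / 12 = 6.0000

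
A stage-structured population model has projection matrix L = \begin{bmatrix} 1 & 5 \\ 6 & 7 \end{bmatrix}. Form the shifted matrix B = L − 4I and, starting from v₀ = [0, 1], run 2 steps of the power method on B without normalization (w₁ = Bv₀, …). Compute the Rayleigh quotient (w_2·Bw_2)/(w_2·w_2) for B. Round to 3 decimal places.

μ ≈ 3.000

B = L − 4I has rows (-3, 5); (6, 3)
w1 = Bv₀ = (5, 3)
w2 = Bw1 = (0, 39)
Bw2 = (195, 117)
w2·Bw2 = 4563; w2·w2 = 1521; μ ≈ 4563/1521 = 3.000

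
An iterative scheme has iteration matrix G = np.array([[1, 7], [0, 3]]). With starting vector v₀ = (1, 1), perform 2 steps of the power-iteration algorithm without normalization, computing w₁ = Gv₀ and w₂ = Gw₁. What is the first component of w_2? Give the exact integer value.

w1 = Gv₀ = (1·1 + 7·1; 0·1 + 3·1) = (8, 3)
w2 = Gw1 = (1·8 + 7·3; 0·8 + 3·3) = (29, 9)
The requested component of w2 is 29.

29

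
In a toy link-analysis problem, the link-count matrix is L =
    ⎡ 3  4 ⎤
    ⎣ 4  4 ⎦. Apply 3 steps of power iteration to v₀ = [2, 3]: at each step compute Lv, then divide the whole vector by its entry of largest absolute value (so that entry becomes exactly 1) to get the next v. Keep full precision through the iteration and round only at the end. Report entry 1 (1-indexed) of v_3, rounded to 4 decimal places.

Lv0 = (18.00000, 20.00000); divide by 20.00000 → v1 = (0.90000, 1.00000)
Lv1 = (6.70000, 7.60000); divide by 7.60000 → v2 = (0.88158, 1.00000)
Lv2 = (6.64474, 7.52632); divide by 7.52632 → v3 = (0.88287, 1.00000)
Requested entry of v3: 1010/1144 = 0.8829

0.8829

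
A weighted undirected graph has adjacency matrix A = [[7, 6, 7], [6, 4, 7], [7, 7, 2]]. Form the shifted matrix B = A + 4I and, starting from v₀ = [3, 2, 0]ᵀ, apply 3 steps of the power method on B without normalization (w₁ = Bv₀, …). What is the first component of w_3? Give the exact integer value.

20447

B = A + 4I has rows (11, 6, 7); (6, 8, 7); (7, 7, 6)
w1 = Bv₀ = (11·3 + 6·2 + 7·0; 6·3 + 8·2 + 7·0; 7·3 + 7·2 + 6·0) = (45, 34, 35)
w2 = Bw1 = (11·45 + 6·34 + 7·35; 6·45 + 8·34 + 7·35; 7·45 + 7·34 + 6·35) = (944, 787, 763)
w3 = Bw2 = (20447, 17301, 16695)
Requested component of w3: 20447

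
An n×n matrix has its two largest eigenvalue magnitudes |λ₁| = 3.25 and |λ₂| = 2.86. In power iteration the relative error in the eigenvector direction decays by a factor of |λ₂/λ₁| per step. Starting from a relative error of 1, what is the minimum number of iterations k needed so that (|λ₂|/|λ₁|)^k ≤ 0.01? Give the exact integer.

|λ₂/λ₁| = 2.86/3.25 = 0.88000
Need k ≥ ln(0.01) / ln(0.88000) = -4.6052 / -0.1278 ≈ 36.025
Smallest integer k satisfying the bound: 37

37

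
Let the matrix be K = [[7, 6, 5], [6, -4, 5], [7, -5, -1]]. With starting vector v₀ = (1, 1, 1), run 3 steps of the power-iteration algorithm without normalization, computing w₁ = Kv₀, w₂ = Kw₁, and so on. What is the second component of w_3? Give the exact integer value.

1148

w1 = Kv₀ = (18, 7, 1)
w2 = Kw1 = (173, 85, 90)
w3 = Kw2 = (2171, 1148, 696)
The requested component of w3 is 1148.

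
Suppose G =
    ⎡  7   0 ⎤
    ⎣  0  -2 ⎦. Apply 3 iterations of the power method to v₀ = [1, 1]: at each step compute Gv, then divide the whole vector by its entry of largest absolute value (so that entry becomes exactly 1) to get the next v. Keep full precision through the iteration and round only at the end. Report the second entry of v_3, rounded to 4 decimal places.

Gv0 = (7.00000, -2.00000); divide by 7.00000 → v1 = (1.00000, -0.28571)
Gv1 = (7.00000, 0.57143); divide by 7.00000 → v2 = (1.00000, 0.08163)
Gv2 = (7.00000, -0.16327); divide by 7.00000 → v3 = (1.00000, -0.02332)
Requested entry of v3: -8/343 = -0.0233

-0.0233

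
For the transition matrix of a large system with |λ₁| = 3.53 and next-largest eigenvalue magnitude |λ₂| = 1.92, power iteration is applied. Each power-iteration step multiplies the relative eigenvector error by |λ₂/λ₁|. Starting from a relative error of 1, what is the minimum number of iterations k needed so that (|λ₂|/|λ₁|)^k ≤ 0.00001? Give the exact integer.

|λ₂/λ₁| = 1.92/3.53 = 0.54391
Need k ≥ ln(0.00001) / ln(0.54391) = -11.5129 / -0.6090 ≈ 18.905
Smallest integer k satisfying the bound: 19

19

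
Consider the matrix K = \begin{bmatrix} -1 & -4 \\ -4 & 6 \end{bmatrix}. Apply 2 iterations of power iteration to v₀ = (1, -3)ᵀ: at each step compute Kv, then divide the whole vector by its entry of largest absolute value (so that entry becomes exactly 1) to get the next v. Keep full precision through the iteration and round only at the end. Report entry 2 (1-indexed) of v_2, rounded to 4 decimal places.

1.0000

Kv0 = (11.00000, -22.00000); divide by -22.00000 → v1 = (-0.50000, 1.00000)
Kv1 = (-3.50000, 8.00000); divide by 8.00000 → v2 = (-0.43750, 1.00000)
Requested entry of v2: -176/-176 = 1.0000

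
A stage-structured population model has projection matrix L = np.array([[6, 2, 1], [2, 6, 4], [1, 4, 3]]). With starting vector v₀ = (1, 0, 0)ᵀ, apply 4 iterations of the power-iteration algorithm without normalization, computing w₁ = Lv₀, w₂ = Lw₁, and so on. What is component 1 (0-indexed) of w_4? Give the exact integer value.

w1 = Lv₀ = (6·1 + 2·0 + 1·0; 2·1 + 6·0 + 4·0; 1·1 + 4·0 + 3·0) = (6, 2, 1)
w2 = Lw1 = (6·6 + 2·2 + 1·1; 2·6 + 6·2 + 4·1; 1·6 + 4·2 + 3·1) = (41, 28, 17)
w3 = Lw2 = (319, 318, 204)
w4 = Lw3 = (2754, 3362, 2203)
The requested component of w4 is 3362.

3362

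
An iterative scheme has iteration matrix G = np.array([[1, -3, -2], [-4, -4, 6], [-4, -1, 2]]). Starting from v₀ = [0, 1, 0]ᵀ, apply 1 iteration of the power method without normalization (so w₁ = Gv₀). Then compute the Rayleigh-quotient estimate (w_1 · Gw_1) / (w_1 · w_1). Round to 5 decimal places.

w1 = Gv₀ = (1·0 + (-3)·1 + (-2)·0; (-4)·0 + (-4)·1 + 6·0; (-4)·0 + (-1)·1 + 2·0) = (-3, -4, -1)
Gw1 = (11, 22, 14)
w1·Gw1 = (-3)·11 + (-4)·22 + (-1)·14 = -135; w1·w1 = (-3)·(-3) + (-4)·(-4) + (-1)·(-1) = 26
λ ≈ -135/26 = -5.19231

λ ≈ -5.19231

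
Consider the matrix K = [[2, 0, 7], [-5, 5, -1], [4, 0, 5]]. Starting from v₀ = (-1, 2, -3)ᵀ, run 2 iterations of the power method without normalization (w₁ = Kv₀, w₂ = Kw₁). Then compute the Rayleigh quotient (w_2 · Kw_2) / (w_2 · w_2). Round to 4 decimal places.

w1 = Kv₀ = (-23, 18, -19)
w2 = Kw1 = (-179, 224, -187)
Kw2 = (-1667, 2202, -1651)
w2·Kw2 = (-179)·(-1667) + 224·2202 + (-187)·(-1651) = 1100378; w2·w2 = (-179)·(-179) + 224·224 + (-187)·(-187) = 117186
λ ≈ 1100378/117186 = 9.3900

λ ≈ 9.3900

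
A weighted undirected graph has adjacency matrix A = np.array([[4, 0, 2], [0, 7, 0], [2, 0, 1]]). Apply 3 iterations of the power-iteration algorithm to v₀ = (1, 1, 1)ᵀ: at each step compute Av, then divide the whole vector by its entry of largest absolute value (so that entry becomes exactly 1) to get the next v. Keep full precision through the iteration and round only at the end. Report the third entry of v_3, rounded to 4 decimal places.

0.2187

Av0 = (6.00000, 7.00000, 3.00000); divide by 7.00000 → v1 = (0.85714, 1.00000, 0.42857)
Av1 = (4.28571, 7.00000, 2.14286); divide by 7.00000 → v2 = (0.61224, 1.00000, 0.30612)
Av2 = (3.06122, 7.00000, 1.53061); divide by 7.00000 → v3 = (0.43732, 1.00000, 0.21866)
Requested entry of v3: 75/343 = 0.2187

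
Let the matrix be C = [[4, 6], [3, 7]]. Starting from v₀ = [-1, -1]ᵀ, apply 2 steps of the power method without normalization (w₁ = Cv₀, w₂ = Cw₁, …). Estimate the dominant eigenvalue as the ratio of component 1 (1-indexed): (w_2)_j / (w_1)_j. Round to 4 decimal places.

λ ≈ 10.0000

w1 = Cv₀ = (4·(-1) + 6·(-1); 3·(-1) + 7·(-1)) = (-10, -10)
w2 = Cw1 = (4·(-10) + 6·(-10); 3·(-10) + 7·(-10)) = (-100, -100)
Ratio at component: -100 / -10 = 10.0000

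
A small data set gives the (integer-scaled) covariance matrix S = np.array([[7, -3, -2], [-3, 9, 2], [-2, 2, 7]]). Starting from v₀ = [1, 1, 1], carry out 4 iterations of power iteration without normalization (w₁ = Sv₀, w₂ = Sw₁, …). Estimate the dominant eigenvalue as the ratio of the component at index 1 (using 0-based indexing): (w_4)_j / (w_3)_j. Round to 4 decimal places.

λ ≈ 12.1291

w1 = Sv₀ = (7·1 + (-3)·1 + (-2)·1; (-3)·1 + 9·1 + 2·1; (-2)·1 + 2·1 + 7·1) = (2, 8, 7)
w2 = Sw1 = (7·2 + (-3)·8 + (-2)·7; (-3)·2 + 9·8 + 2·7; (-2)·2 + 2·8 + 7·7) = (-24, 80, 61)
w3 = Sw2 = (-530, 914, 635)
w4 = Sw3 = (-7722, 11086, 7333)
Ratio at component: 11086 / 914 = 12.1291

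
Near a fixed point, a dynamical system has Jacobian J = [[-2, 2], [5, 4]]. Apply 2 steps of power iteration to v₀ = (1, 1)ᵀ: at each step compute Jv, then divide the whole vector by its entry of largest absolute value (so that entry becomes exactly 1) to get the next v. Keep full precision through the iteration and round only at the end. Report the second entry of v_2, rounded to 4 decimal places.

1.0000

Jv0 = (0.00000, 9.00000); divide by 9.00000 → v1 = (0.00000, 1.00000)
Jv1 = (2.00000, 4.00000); divide by 4.00000 → v2 = (0.50000, 1.00000)
Requested entry of v2: 36/36 = 1.0000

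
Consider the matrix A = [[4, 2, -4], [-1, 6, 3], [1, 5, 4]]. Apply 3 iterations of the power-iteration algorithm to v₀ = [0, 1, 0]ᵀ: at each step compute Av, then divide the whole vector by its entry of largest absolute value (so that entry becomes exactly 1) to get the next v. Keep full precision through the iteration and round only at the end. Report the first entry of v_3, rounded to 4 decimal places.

-0.2428

Av0 = (2.00000, 6.00000, 5.00000); divide by 6.00000 → v1 = (0.33333, 1.00000, 0.83333)
Av1 = (0.00000, 8.16667, 8.66667); divide by 8.66667 → v2 = (0.00000, 0.94231, 1.00000)
Av2 = (-2.11538, 8.65385, 8.71154); divide by 8.71154 → v3 = (-0.24283, 0.99338, 1.00000)
Requested entry of v3: -110/453 = -0.2428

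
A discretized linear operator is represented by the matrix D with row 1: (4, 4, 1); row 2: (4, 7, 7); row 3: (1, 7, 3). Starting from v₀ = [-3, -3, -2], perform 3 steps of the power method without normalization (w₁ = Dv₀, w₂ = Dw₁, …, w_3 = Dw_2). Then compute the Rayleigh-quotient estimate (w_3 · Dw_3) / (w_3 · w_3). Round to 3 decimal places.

w1 = Dv₀ = (4·(-3) + 4·(-3) + 1·(-2); 4·(-3) + 7·(-3) + 7·(-2); 1·(-3) + 7·(-3) + 3·(-2)) = (-26, -47, -30)
w2 = Dw1 = (4·(-26) + 4·(-47) + 1·(-30); 4·(-26) + 7·(-47) + 7·(-30); 1·(-26) + 7·(-47) + 3·(-30)) = (-322, -643, -445)
w3 = Dw2 = (-4305, -8904, -6158)
Dw3 = (-58994, -122654, -85107)
w3·Dw3 = (-4305)·(-58994) + (-8904)·(-122654) + (-6158)·(-85107) = 1870169292; w3·w3 = (-4305)·(-4305) + (-8904)·(-8904) + (-6158)·(-6158) = 135735205
λ ≈ 1870169292/135735205 = 13.778

λ ≈ 13.778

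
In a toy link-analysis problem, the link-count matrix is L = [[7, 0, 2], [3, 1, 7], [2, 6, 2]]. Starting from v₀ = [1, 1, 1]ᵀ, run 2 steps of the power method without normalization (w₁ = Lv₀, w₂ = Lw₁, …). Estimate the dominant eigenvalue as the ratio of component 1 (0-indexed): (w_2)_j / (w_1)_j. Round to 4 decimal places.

w1 = Lv₀ = (9, 11, 10)
w2 = Lw1 = (83, 108, 104)
Ratio at component: 108 / 11 = 9.8182

λ ≈ 9.8182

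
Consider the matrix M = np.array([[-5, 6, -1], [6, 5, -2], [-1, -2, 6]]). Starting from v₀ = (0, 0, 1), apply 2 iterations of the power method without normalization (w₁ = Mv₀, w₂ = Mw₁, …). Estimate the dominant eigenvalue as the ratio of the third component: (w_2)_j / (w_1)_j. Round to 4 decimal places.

λ ≈ 6.8333

w1 = Mv₀ = ((-5)·0 + 6·0 + (-1)·1; 6·0 + 5·0 + (-2)·1; (-1)·0 + (-2)·0 + 6·1) = (-1, -2, 6)
w2 = Mw1 = ((-5)·(-1) + 6·(-2) + (-1)·6; 6·(-1) + 5·(-2) + (-2)·6; (-1)·(-1) + (-2)·(-2) + 6·6) = (-13, -28, 41)
Ratio at component: 41 / 6 = 6.8333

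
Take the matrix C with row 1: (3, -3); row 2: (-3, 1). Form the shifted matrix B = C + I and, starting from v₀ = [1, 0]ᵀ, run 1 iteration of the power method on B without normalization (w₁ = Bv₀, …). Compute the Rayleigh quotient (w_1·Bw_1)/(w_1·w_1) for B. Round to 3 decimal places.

μ ≈ 6.160

B = C + I has rows (4, -3); (-3, 2)
w1 = Bv₀ = (4, -3)
Bw1 = (25, -18)
w1·Bw1 = 154; w1·w1 = 25; μ ≈ 154/25 = 6.160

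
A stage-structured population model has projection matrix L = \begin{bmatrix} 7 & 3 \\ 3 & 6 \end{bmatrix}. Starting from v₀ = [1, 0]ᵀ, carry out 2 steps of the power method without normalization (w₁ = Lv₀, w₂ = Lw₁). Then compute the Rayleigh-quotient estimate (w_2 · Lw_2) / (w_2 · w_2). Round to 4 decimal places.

λ ≈ 9.4669

w1 = Lv₀ = (7·1 + 3·0; 3·1 + 6·0) = (7, 3)
w2 = Lw1 = (7·7 + 3·3; 3·7 + 6·3) = (58, 39)
Lw2 = (523, 408)
w2·Lw2 = 58·523 + 39·408 = 46246; w2·w2 = 58·58 + 39·39 = 4885
λ ≈ 46246/4885 = 9.4669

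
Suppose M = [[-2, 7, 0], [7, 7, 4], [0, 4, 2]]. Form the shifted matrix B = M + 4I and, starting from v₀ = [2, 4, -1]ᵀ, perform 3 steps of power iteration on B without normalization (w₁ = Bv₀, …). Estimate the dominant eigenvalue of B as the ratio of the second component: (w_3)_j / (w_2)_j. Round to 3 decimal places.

B = M + 4I has rows (2, 7, 0); (7, 11, 4); (0, 4, 6)
w1 = Bv₀ = (32, 54, 10)
w2 = Bw1 = (442, 858, 276)
w3 = Bw2 = (6890, 13636, 5088)
Ratio: 13636/858 = 15.893

μ ≈ 15.893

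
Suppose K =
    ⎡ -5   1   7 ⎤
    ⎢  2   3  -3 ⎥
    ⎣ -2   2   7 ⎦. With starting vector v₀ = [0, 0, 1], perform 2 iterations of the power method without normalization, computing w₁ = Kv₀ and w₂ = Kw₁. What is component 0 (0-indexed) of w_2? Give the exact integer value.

w1 = Kv₀ = ((-5)·0 + 1·0 + 7·1; 2·0 + 3·0 + (-3)·1; (-2)·0 + 2·0 + 7·1) = (7, -3, 7)
w2 = Kw1 = ((-5)·7 + 1·(-3) + 7·7; 2·7 + 3·(-3) + (-3)·7; (-2)·7 + 2·(-3) + 7·7) = (11, -16, 29)
The requested component of w2 is 11.

11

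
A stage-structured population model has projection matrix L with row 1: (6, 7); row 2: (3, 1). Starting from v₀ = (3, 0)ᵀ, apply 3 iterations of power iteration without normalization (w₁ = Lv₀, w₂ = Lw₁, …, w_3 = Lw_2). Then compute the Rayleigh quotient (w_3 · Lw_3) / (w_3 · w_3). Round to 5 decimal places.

8.73406

w1 = Lv₀ = (6·3 + 7·0; 3·3 + 1·0) = (18, 9)
w2 = Lw1 = (6·18 + 7·9; 3·18 + 1·9) = (171, 63)
w3 = Lw2 = (1467, 576)
Lw3 = (12834, 4977)
w3·Lw3 = 1467·12834 + 576·4977 = 21694230; w3·w3 = 1467·1467 + 576·576 = 2483865
λ ≈ 21694230/2483865 = 8.73406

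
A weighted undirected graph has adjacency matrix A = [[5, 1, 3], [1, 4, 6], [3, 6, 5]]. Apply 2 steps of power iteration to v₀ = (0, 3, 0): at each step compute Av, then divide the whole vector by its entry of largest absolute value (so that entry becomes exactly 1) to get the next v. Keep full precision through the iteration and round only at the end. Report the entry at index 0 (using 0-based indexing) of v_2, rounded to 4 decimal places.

0.4737

Av0 = (3.00000, 12.00000, 18.00000); divide by 18.00000 → v1 = (0.16667, 0.66667, 1.00000)
Av1 = (4.50000, 8.83333, 9.50000); divide by 9.50000 → v2 = (0.47368, 0.92982, 1.00000)
Requested entry of v2: 81/171 = 0.4737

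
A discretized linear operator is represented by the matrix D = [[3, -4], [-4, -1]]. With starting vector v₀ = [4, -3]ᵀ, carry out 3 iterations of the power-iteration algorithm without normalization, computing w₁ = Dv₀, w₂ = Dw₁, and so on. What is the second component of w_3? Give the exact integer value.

-413

w1 = Dv₀ = (3·4 + (-4)·(-3); (-4)·4 + (-1)·(-3)) = (24, -13)
w2 = Dw1 = (3·24 + (-4)·(-13); (-4)·24 + (-1)·(-13)) = (124, -83)
w3 = Dw2 = (704, -413)
The requested component of w3 is -413.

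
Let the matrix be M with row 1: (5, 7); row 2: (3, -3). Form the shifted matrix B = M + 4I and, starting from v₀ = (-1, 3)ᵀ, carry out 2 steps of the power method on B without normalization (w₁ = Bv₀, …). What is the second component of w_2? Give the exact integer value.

36

B = M + 4I has rows (9, 7); (3, 1)
w1 = Bv₀ = (9·(-1) + 7·3; 3·(-1) + 1·3) = (12, 0)
w2 = Bw1 = (9·12 + 7·0; 3·12 + 1·0) = (108, 36)
Requested component of w2: 36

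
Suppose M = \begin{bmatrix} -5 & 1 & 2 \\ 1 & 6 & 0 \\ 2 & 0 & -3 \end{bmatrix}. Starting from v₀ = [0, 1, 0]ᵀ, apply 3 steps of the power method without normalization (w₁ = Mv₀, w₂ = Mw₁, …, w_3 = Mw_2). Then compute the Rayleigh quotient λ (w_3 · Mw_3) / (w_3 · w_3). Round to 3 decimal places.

w1 = Mv₀ = ((-5)·0 + 1·1 + 2·0; 1·0 + 6·1 + 0·0; 2·0 + 0·1 + (-3)·0) = (1, 6, 0)
w2 = Mw1 = ((-5)·1 + 1·6 + 2·0; 1·1 + 6·6 + 0·0; 2·1 + 0·6 + (-3)·0) = (1, 37, 2)
w3 = Mw2 = (36, 223, -4)
Mw3 = (35, 1374, 84)
w3·Mw3 = 36·35 + 223·1374 + (-4)·84 = 307326; w3·w3 = 36·36 + 223·223 + (-4)·(-4) = 51041
λ ≈ 307326/51041 = 6.021

6.021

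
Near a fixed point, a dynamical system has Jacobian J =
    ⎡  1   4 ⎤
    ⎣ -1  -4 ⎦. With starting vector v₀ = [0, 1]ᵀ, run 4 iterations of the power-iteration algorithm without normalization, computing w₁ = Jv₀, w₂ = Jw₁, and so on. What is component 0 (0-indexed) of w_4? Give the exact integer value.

w1 = Jv₀ = (4, -4)
w2 = Jw1 = (-12, 12)
w3 = Jw2 = (36, -36)
w4 = Jw3 = (-108, 108)
The requested component of w4 is -108.

-108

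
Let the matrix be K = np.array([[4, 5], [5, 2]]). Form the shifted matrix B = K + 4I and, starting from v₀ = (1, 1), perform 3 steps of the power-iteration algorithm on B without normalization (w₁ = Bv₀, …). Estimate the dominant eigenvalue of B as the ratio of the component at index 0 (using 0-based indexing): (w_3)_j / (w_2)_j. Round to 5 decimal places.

12.11950

B = K + 4I has rows (8, 5); (5, 6)
w1 = Bv₀ = (8·1 + 5·1; 5·1 + 6·1) = (13, 11)
w2 = Bw1 = (8·13 + 5·11; 5·13 + 6·11) = (159, 131)
w3 = Bw2 = (1927, 1581)
Ratio: 1927/159 = 12.11950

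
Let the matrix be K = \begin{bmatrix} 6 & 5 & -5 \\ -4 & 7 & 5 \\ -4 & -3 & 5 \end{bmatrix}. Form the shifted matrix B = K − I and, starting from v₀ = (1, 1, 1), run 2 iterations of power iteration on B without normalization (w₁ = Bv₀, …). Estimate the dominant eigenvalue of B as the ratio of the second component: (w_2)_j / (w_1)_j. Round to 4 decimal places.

1.0000

B = K − I has rows (5, 5, -5); (-4, 6, 5); (-4, -3, 4)
w1 = Bv₀ = (5·1 + 5·1 + (-5)·1; (-4)·1 + 6·1 + 5·1; (-4)·1 + (-3)·1 + 4·1) = (5, 7, -3)
w2 = Bw1 = (5·5 + 5·7 + (-5)·(-3); (-4)·5 + 6·7 + 5·(-3); (-4)·5 + (-3)·7 + 4·(-3)) = (75, 7, -53)
Ratio: 7/7 = 1.0000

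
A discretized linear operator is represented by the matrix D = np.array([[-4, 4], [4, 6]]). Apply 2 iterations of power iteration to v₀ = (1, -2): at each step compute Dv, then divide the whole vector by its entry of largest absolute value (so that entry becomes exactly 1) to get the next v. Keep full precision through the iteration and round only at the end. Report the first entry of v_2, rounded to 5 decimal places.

Dv0 = (-12.000000, -8.000000); divide by -12.000000 → v1 = (1.000000, 0.666667)
Dv1 = (-1.333333, 8.000000); divide by 8.000000 → v2 = (-0.166667, 1.000000)
Requested entry of v2: 16/-96 = -0.16667

-0.16667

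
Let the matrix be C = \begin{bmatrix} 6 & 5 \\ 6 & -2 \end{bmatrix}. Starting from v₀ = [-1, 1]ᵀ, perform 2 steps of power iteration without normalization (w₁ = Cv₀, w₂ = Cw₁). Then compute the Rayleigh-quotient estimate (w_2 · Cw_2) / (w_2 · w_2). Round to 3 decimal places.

λ ≈ 3.356

w1 = Cv₀ = (-1, -8)
w2 = Cw1 = (-46, 10)
Cw2 = (-226, -296)
w2·Cw2 = (-46)·(-226) + 10·(-296) = 7436; w2·w2 = (-46)·(-46) + 10·10 = 2216
λ ≈ 7436/2216 = 3.356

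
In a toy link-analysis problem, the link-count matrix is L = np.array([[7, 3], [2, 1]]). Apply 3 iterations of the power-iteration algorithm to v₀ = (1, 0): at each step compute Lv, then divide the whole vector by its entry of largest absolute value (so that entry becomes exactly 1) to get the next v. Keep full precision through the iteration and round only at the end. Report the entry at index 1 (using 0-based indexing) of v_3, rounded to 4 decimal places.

0.2910

Lv0 = (7.00000, 2.00000); divide by 7.00000 → v1 = (1.00000, 0.28571)
Lv1 = (7.85714, 2.28571); divide by 7.85714 → v2 = (1.00000, 0.29091)
Lv2 = (7.87273, 2.29091); divide by 7.87273 → v3 = (1.00000, 0.29099)
Requested entry of v3: 126/433 = 0.2910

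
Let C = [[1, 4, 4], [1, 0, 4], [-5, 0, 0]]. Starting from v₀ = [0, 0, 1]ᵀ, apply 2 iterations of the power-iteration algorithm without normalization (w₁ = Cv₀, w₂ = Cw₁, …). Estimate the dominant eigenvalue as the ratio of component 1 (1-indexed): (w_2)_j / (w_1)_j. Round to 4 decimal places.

λ ≈ 5.0000

w1 = Cv₀ = (1·0 + 4·0 + 4·1; 1·0 + 0·0 + 4·1; (-5)·0 + 0·0 + 0·1) = (4, 4, 0)
w2 = Cw1 = (1·4 + 4·4 + 4·0; 1·4 + 0·4 + 4·0; (-5)·4 + 0·4 + 0·0) = (20, 4, -20)
Ratio at component: 20 / 4 = 5.0000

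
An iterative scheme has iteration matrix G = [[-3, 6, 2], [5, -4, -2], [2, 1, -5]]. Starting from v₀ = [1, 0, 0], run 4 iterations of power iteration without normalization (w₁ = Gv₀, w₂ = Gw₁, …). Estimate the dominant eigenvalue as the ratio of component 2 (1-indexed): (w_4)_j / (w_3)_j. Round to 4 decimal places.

-9.4173

w1 = Gv₀ = ((-3)·1 + 6·0 + 2·0; 5·1 + (-4)·0 + (-2)·0; 2·1 + 1·0 + (-5)·0) = (-3, 5, 2)
w2 = Gw1 = ((-3)·(-3) + 6·5 + 2·2; 5·(-3) + (-4)·5 + (-2)·2; 2·(-3) + 1·5 + (-5)·2) = (43, -39, -11)
w3 = Gw2 = (-385, 393, 102)
w4 = Gw3 = (3717, -3701, -887)
Ratio at component: -3701 / 393 = -9.4173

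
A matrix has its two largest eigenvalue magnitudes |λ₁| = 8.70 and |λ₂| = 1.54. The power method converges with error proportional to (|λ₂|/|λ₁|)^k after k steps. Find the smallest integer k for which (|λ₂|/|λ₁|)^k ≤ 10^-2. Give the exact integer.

|λ₂/λ₁| = 1.54/8.70 = 0.17701
Need k ≥ ln(10^-2) / ln(0.17701) = -4.6052 / -1.7315 ≈ 2.660
Smallest integer k satisfying the bound: 3

3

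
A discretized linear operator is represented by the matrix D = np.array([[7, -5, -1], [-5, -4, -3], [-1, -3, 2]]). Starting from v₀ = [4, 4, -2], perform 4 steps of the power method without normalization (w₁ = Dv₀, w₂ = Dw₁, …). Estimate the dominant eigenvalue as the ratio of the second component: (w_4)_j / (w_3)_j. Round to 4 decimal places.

w1 = Dv₀ = (10, -30, -20)
w2 = Dw1 = (240, 130, 40)
w3 = Dw2 = (990, -1840, -550)
w4 = Dw3 = (16680, 4060, 3430)
Ratio at component: 4060 / -1840 = -2.2065

-2.2065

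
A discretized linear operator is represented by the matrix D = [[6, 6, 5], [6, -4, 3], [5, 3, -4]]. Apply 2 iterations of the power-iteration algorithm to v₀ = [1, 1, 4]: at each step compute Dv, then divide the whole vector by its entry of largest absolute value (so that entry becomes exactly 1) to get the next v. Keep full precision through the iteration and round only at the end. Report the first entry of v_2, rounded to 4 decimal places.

1.0000

Dv0 = (32.00000, 14.00000, -8.00000); divide by 32.00000 → v1 = (1.00000, 0.43750, -0.25000)
Dv1 = (7.37500, 3.50000, 7.31250); divide by 7.37500 → v2 = (1.00000, 0.47458, 0.99153)
Requested entry of v2: 236/236 = 1.0000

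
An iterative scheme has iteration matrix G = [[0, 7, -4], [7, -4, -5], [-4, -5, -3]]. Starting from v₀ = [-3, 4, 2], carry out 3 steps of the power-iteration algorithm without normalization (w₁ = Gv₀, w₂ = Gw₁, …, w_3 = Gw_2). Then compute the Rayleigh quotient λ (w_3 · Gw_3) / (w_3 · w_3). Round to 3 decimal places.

λ ≈ -9.707

w1 = Gv₀ = (0·(-3) + 7·4 + (-4)·2; 7·(-3) + (-4)·4 + (-5)·2; (-4)·(-3) + (-5)·4 + (-3)·2) = (20, -47, -14)
w2 = Gw1 = (0·20 + 7·(-47) + (-4)·(-14); 7·20 + (-4)·(-47) + (-5)·(-14); (-4)·20 + (-5)·(-47) + (-3)·(-14)) = (-273, 398, 197)
w3 = Gw2 = (1998, -4488, -1489)
Gw3 = (-25460, 39383, 18915)
w3·Gw3 = 1998·(-25460) + (-4488)·39383 + (-1489)·18915 = -255784419; w3·w3 = 1998·1998 + (-4488)·(-4488) + (-1489)·(-1489) = 26351269
λ ≈ -255784419/26351269 = -9.707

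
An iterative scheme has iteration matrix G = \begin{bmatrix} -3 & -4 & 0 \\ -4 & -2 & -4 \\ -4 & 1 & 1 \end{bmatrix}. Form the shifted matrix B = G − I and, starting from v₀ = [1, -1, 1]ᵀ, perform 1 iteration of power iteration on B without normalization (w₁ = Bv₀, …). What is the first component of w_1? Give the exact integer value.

0

B = G − I has rows (-4, -4, 0); (-4, -3, -4); (-4, 1, 0)
w1 = Bv₀ = ((-4)·1 + (-4)·(-1) + 0·1; (-4)·1 + (-3)·(-1) + (-4)·1; (-4)·1 + 1·(-1) + 0·1) = (0, -5, -5)
Requested component of w1: 0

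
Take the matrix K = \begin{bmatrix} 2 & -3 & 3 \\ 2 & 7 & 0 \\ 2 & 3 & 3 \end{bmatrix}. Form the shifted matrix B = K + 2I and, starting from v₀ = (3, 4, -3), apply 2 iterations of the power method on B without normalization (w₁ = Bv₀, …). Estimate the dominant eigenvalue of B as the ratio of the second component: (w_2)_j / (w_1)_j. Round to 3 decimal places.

B = K + 2I has rows (4, -3, 3); (2, 9, 0); (2, 3, 5)
w1 = Bv₀ = (4·3 + (-3)·4 + 3·(-3); 2·3 + 9·4 + 0·(-3); 2·3 + 3·4 + 5·(-3)) = (-9, 42, 3)
w2 = Bw1 = (4·(-9) + (-3)·42 + 3·3; 2·(-9) + 9·42 + 0·3; 2·(-9) + 3·42 + 5·3) = (-153, 360, 123)
Ratio: 360/42 = 8.571

μ ≈ 8.571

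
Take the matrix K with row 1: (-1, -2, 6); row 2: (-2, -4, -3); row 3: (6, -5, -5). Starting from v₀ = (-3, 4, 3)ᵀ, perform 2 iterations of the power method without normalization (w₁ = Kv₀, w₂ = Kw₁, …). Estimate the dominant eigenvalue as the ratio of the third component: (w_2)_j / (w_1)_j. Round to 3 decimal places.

λ ≈ -8.264

w1 = Kv₀ = ((-1)·(-3) + (-2)·4 + 6·3; (-2)·(-3) + (-4)·4 + (-3)·3; 6·(-3) + (-5)·4 + (-5)·3) = (13, -19, -53)
w2 = Kw1 = ((-1)·13 + (-2)·(-19) + 6·(-53); (-2)·13 + (-4)·(-19) + (-3)·(-53); 6·13 + (-5)·(-19) + (-5)·(-53)) = (-293, 209, 438)
Ratio at component: 438 / -53 = -8.264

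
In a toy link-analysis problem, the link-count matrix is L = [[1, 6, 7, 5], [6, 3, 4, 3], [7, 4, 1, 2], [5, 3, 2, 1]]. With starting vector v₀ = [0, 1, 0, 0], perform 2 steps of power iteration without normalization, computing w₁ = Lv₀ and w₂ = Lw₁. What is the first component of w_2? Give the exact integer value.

67

w1 = Lv₀ = (6, 3, 4, 3)
w2 = Lw1 = (67, 70, 64, 50)
The requested component of w2 is 67.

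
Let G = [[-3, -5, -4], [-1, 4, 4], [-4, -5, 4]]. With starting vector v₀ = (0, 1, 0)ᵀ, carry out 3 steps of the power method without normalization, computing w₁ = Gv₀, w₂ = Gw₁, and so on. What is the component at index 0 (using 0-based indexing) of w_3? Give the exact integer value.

30

w1 = Gv₀ = ((-3)·0 + (-5)·1 + (-4)·0; (-1)·0 + 4·1 + 4·0; (-4)·0 + (-5)·1 + 4·0) = (-5, 4, -5)
w2 = Gw1 = ((-3)·(-5) + (-5)·4 + (-4)·(-5); (-1)·(-5) + 4·4 + 4·(-5); (-4)·(-5) + (-5)·4 + 4·(-5)) = (15, 1, -20)
w3 = Gw2 = (30, -91, -145)
The requested component of w3 is 30.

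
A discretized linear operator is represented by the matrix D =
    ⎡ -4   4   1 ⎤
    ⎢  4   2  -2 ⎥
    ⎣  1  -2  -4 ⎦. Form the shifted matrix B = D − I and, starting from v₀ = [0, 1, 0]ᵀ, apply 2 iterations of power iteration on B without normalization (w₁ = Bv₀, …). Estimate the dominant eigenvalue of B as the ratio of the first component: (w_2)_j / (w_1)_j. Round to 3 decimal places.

B = D − I has rows (-5, 4, 1); (4, 1, -2); (1, -2, -5)
w1 = Bv₀ = ((-5)·0 + 4·1 + 1·0; 4·0 + 1·1 + (-2)·0; 1·0 + (-2)·1 + (-5)·0) = (4, 1, -2)
w2 = Bw1 = ((-5)·4 + 4·1 + 1·(-2); 4·4 + 1·1 + (-2)·(-2); 1·4 + (-2)·1 + (-5)·(-2)) = (-18, 21, 12)
Ratio: -18/4 = -4.500

μ ≈ -4.500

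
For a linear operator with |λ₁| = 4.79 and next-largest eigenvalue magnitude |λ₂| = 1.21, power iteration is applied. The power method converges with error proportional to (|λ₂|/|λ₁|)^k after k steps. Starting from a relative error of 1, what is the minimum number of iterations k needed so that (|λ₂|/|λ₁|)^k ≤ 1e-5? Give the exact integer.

|λ₂/λ₁| = 1.21/4.79 = 0.25261
Need k ≥ ln(1e-5) / ln(0.25261) = -11.5129 / -1.3759 ≈ 8.367
Smallest integer k satisfying the bound: 9

9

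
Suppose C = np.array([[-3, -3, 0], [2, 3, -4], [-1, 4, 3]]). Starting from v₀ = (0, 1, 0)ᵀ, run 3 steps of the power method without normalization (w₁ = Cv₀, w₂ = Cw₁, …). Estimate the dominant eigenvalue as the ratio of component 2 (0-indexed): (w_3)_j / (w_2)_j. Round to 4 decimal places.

1.0741

w1 = Cv₀ = ((-3)·0 + (-3)·1 + 0·0; 2·0 + 3·1 + (-4)·0; (-1)·0 + 4·1 + 3·0) = (-3, 3, 4)
w2 = Cw1 = ((-3)·(-3) + (-3)·3 + 0·4; 2·(-3) + 3·3 + (-4)·4; (-1)·(-3) + 4·3 + 3·4) = (0, -13, 27)
w3 = Cw2 = (39, -147, 29)
Ratio at component: 29 / 27 = 1.0741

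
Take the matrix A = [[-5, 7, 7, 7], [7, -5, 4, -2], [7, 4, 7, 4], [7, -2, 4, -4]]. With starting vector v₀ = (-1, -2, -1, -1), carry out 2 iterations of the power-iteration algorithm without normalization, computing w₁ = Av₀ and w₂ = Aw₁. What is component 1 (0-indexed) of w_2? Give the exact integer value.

-264

w1 = Av₀ = ((-5)·(-1) + 7·(-2) + 7·(-1) + 7·(-1); 7·(-1) + (-5)·(-2) + 4·(-1) + (-2)·(-1); 7·(-1) + 4·(-2) + 7·(-1) + 4·(-1); 7·(-1) + (-2)·(-2) + 4·(-1) + (-4)·(-1)) = (-23, 1, -26, -3)
w2 = Aw1 = ((-5)·(-23) + 7·1 + 7·(-26) + 7·(-3); 7·(-23) + (-5)·1 + 4·(-26) + (-2)·(-3); 7·(-23) + 4·1 + 7·(-26) + 4·(-3); 7·(-23) + (-2)·1 + 4·(-26) + (-4)·(-3)) = (-81, -264, -351, -255)
The requested component of w2 is -264.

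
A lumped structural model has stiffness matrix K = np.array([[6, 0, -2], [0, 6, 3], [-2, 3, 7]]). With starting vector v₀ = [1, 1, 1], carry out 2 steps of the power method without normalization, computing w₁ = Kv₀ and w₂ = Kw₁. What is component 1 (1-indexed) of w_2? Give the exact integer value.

w1 = Kv₀ = (6·1 + 0·1 + (-2)·1; 0·1 + 6·1 + 3·1; (-2)·1 + 3·1 + 7·1) = (4, 9, 8)
w2 = Kw1 = (6·4 + 0·9 + (-2)·8; 0·4 + 6·9 + 3·8; (-2)·4 + 3·9 + 7·8) = (8, 78, 75)
The requested component of w2 is 8.

8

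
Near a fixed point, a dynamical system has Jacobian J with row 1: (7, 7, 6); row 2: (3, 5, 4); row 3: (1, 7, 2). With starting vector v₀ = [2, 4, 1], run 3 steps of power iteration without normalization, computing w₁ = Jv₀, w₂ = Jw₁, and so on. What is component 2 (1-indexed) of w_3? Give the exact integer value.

5612

w1 = Jv₀ = (48, 30, 32)
w2 = Jw1 = (738, 422, 322)
w3 = Jw2 = (10052, 5612, 4336)
The requested component of w3 is 5612.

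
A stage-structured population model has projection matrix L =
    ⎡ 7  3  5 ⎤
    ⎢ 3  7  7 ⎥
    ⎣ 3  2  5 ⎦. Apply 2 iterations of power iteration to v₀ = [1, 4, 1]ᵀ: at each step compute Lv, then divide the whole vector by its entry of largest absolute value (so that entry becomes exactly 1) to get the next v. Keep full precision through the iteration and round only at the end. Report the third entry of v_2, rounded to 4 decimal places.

Lv0 = (24.00000, 38.00000, 16.00000); divide by 38.00000 → v1 = (0.63158, 1.00000, 0.42105)
Lv1 = (9.52632, 11.84211, 6.00000); divide by 11.84211 → v2 = (0.80444, 1.00000, 0.50667)
Requested entry of v2: 228/450 = 0.5067

0.5067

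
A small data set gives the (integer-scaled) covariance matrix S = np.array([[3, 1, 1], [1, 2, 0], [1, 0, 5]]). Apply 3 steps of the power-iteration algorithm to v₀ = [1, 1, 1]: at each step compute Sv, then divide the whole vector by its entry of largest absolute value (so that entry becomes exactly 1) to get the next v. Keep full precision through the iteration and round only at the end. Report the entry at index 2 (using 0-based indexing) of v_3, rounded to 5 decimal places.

Sv0 = (5.000000, 3.000000, 6.000000); divide by 6.000000 → v1 = (0.833333, 0.500000, 1.000000)
Sv1 = (4.000000, 1.833333, 5.833333); divide by 5.833333 → v2 = (0.685714, 0.314286, 1.000000)
Sv2 = (3.371429, 1.314286, 5.685714); divide by 5.685714 → v3 = (0.592965, 0.231156, 1.000000)
Requested entry of v3: 199/199 = 1.00000

1.00000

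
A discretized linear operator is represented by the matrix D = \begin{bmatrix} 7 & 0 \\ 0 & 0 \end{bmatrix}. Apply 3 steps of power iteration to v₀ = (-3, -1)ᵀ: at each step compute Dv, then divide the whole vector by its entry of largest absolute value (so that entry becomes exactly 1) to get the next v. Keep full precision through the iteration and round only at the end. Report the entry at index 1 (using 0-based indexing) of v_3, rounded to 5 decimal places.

0.00000

Dv0 = (-21.000000, 0.000000); divide by -21.000000 → v1 = (1.000000, 0.000000)
Dv1 = (7.000000, 0.000000); divide by 7.000000 → v2 = (1.000000, 0.000000)
Dv2 = (7.000000, 0.000000); divide by 7.000000 → v3 = (1.000000, 0.000000)
Requested entry of v3: 0/-1029 = 0.00000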